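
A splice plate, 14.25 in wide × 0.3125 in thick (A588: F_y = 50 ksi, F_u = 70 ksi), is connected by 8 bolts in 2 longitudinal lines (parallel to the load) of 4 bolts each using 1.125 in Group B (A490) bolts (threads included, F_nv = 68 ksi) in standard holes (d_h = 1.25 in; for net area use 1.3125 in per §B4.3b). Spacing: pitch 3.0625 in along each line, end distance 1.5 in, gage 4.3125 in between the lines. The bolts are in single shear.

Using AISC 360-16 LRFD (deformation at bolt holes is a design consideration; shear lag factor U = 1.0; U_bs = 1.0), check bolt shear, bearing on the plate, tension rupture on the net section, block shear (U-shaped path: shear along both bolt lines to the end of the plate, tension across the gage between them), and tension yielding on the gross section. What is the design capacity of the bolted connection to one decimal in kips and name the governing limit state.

Bolt shear: A_b = π(1.125)²/4 = 0.99402 in². φR_n = 0.75 × 68 × 0.99402 × 8 × 1 = 405.6 kips.
Bearing (0.3125 in plate, F_u = 70 ksi): end bolts L_c = 1.5 − 1.25/2 = 0.875, R_n = min(1.2×0.875×0.3125×70, 2.4×1.125×0.3125×70) = 22.969 kips/bolt; interior L_c = 3.0625 − 1.25 = 1.8125, R_n = 47.578 kips/bolt. φR_n = 0.75 × (2×22.969 + 6×47.578) = 248.6 kips.
Tension rupture (net): A_n = (14.25 − 2×1.3125)×0.3125 = 3.6328 in² (U = 1.0, A_e = A_n). φR_n = 0.75 × 70 × 3.6328 = 190.7 kips.
Block shear: shear path 2×[1.5+3×3.0625] = 2×10.6875 in, A_gv = 6.6797, A_nv = 2×(10.6875 − 3.5×1.3125)×0.3125 = 3.8086 in²; tension across gage: (4.3125 − 1×1.3125)×0.3125 = 0.9375 in². R_n = min(0.6×70×3.8086, 0.6×50×6.6797) + 1.0×70×0.9375 = min(159.96, 200.39) + 65.625 = 225.59 kips. φR_n = 0.75 × 225.59 = 169.2 kips.
Tension yield (gross): A_g = 14.25×0.3125 = 4.4531 in². φR_n = 0.90 × 50 × 4.4531 = 200.4 kips.
Governing: min(405.6, 248.6, 190.7, 169.2, 200.4) = 169.2 kips → block shear.

169.2 kips (block shear governs)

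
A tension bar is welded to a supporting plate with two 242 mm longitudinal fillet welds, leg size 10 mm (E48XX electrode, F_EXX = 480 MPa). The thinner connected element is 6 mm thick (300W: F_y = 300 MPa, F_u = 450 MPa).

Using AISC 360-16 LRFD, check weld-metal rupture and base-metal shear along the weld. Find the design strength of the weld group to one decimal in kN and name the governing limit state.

522.7 kN (base-metal shear governs)

Weld metal: throat = 0.707×10 = 7.07 mm, L = 2×242 = 484 mm. φR_n = 0.75 × 0.6 × 480 × 7.07 × 484 = 739.1 kN.
Base metal shear (6 mm plate): yield φR_n = 1.0×0.6×300×6×484 = 522.7 kN; rupture φR_n = 0.75×0.6×450×6×484 = 588.1 kN; take 522.7 kN (yield).
Governing: min(739.1, 522.7) = 522.7 kN → base-metal shear.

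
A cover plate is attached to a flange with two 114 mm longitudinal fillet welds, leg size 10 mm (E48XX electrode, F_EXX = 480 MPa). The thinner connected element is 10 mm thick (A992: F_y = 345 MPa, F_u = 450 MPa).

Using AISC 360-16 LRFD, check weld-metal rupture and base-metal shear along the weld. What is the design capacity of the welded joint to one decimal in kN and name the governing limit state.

348.2 kN (weld metal governs)

Weld metal: throat = 0.707×10 = 7.07 mm, L = 2×114 = 228 mm. φR_n = 0.75 × 0.6 × 480 × 7.07 × 228 = 348.2 kN.
Base metal shear (10 mm plate): yield φR_n = 1.0×0.6×345×10×228 = 472.0 kN; rupture φR_n = 0.75×0.6×450×10×228 = 461.7 kN; take 461.7 kN (rupture).
Governing: min(348.2, 461.7) = 348.2 kN → weld metal.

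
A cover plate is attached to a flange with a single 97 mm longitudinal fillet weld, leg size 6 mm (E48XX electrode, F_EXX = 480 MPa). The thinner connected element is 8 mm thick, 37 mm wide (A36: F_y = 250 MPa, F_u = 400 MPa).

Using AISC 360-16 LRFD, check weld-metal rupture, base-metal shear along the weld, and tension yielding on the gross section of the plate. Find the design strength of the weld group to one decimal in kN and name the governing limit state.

66.6 kN (gross-section yield governs)

Weld metal: throat = 0.707×6 = 4.242 mm, L = 97 mm. φR_n = 0.75 × 0.6 × 480 × 4.242 × 97 = 88.9 kN.
Base metal shear (8 mm plate): yield φR_n = 1.0×0.6×250×8×97 = 116.4 kN; rupture φR_n = 0.75×0.6×400×8×97 = 139.7 kN; take 116.4 kN (yield).
Tension yield (gross): A_g = 37×8 = 296 mm². φR_n = 0.90 × 250 × 296 = 66.6 kN.
Governing: min(88.9, 116.4, 66.6) = 66.6 kN → gross-section yield.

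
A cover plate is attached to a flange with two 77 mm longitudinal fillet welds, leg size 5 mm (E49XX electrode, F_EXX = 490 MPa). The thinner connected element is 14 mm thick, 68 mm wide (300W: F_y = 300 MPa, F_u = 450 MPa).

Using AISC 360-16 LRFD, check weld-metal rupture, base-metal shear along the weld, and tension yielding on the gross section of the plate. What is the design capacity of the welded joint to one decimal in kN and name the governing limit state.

120.0 kN (weld metal governs)

Weld metal: throat = 0.707×5 = 3.535 mm, L = 2×77 = 154 mm. φR_n = 0.75 × 0.6 × 490 × 3.535 × 154 = 120.0 kN.
Base metal shear (14 mm plate): yield φR_n = 1.0×0.6×300×14×154 = 388.1 kN; rupture φR_n = 0.75×0.6×450×14×154 = 436.6 kN; take 388.1 kN (yield).
Tension yield (gross): A_g = 68×14 = 952 mm². φR_n = 0.90 × 300 × 952 = 257.0 kN.
Governing: min(120.0, 388.1, 257.0) = 120.0 kN → weld metal.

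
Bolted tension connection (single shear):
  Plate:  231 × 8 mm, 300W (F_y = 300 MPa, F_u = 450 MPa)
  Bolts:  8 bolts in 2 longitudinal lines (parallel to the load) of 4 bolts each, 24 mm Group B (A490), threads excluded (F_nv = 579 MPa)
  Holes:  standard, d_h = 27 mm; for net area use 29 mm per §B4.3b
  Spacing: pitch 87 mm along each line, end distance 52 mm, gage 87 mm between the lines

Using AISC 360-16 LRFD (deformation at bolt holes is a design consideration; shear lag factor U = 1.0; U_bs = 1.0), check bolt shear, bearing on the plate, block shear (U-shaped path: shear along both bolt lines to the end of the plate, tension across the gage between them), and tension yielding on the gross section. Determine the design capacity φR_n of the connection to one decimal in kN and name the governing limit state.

499.0 kN (gross-section yield governs)

Bolt shear: A_b = π(24)²/4 = 452.39 mm². φR_n = 0.75 × 579 × 452.39 × 8 × 1 = 1571.6 kN.
Bearing (8 mm plate, F_u = 450 MPa): end bolts L_c = 52 − 27/2 = 38.5, R_n = min(1.2×38.5×8×450, 2.4×24×8×450) = 166.32 kN/bolt; interior L_c = 87 − 27 = 60, R_n = 207.36 kN/bolt. φR_n = 0.75 × (2×166.32 + 6×207.36) = 1182.6 kN.
Block shear: shear path 2×[52+3×87] = 2×313 mm, A_gv = 5008, A_nv = 2×(313 − 3.5×29)×8 = 3384 mm²; tension across gage: (87 − 1×29)×8 = 464 mm². R_n = min(0.6×450×3384, 0.6×300×5008) + 1.0×450×464 = min(913.68, 901.44) + 208.8 = 1110.2 kN. φR_n = 0.75 × 1110.2 = 832.7 kN.
Tension yield (gross): A_g = 231×8 = 1848 mm². φR_n = 0.90 × 300 × 1848 = 499.0 kN.
Governing: min(1571.6, 1182.6, 832.7, 499.0) = 499.0 kN → gross-section yield.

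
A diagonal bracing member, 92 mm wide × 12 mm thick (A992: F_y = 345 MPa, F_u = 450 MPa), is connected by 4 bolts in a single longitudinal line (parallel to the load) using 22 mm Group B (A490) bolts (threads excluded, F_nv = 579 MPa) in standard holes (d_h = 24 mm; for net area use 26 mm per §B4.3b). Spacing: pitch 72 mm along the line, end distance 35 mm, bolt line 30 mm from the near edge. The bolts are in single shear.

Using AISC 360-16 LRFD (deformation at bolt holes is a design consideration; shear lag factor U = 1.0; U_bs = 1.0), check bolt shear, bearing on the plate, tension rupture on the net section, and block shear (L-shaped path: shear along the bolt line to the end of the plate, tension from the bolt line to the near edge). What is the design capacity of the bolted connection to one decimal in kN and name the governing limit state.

267.3 kN (net-section rupture governs)

Bolt shear: A_b = π(22)²/4 = 380.13 mm². φR_n = 0.75 × 579 × 380.13 × 4 × 1 = 660.3 kN.
Bearing (12 mm plate, F_u = 450 MPa): end bolts L_c = 35 − 24/2 = 23, R_n = min(1.2×23×12×450, 2.4×22×12×450) = 149.04 kN/bolt; interior L_c = 72 − 24 = 48, R_n = 285.12 kN/bolt. φR_n = 0.75 × (1×149.04 + 3×285.12) = 753.3 kN.
Tension rupture (net): A_n = (92 − 1×26)×12 = 792 mm² (U = 1.0, A_e = A_n). φR_n = 0.75 × 450 × 792 = 267.3 kN.
Block shear: shear path 1×[35+3×72] = 1×251 mm, A_gv = 3012, A_nv = 1×(251 − 3.5×26)×12 = 1920 mm²; tension to near edge: (30 − 0.5×26)×12 = 204 mm². R_n = min(0.6×450×1920, 0.6×345×3012) + 1.0×450×204 = min(518.4, 623.48) + 91.8 = 610.2 kN. φR_n = 0.75 × 610.2 = 457.7 kN.
Governing: min(660.3, 753.3, 267.3, 457.7) = 267.3 kN → net-section rupture.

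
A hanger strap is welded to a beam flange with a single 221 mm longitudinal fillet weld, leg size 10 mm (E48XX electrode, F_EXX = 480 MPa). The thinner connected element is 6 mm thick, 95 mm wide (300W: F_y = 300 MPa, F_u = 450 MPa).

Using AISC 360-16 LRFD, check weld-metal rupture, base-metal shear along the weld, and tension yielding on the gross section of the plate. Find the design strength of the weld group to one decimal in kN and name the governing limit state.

Weld metal: throat = 0.707×10 = 7.07 mm, L = 221 mm. φR_n = 0.75 × 0.6 × 480 × 7.07 × 221 = 337.5 kN.
Base metal shear (6 mm plate): yield φR_n = 1.0×0.6×300×6×221 = 238.7 kN; rupture φR_n = 0.75×0.6×450×6×221 = 268.5 kN; take 238.7 kN (yield).
Tension yield (gross): A_g = 95×6 = 570 mm². φR_n = 0.90 × 300 × 570 = 153.9 kN.
Governing: min(337.5, 238.7, 153.9) = 153.9 kN → gross-section yield.

153.9 kN (gross-section yield governs)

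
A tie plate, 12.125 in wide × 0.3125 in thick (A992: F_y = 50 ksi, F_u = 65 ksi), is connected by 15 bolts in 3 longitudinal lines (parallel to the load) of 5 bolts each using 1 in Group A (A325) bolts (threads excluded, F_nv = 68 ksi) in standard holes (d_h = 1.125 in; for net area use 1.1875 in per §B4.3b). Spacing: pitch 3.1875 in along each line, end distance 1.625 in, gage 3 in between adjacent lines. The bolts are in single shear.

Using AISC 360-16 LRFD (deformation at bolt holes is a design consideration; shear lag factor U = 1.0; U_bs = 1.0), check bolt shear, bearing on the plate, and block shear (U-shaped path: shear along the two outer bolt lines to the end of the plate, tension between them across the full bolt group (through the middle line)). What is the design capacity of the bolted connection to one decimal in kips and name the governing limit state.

Bolt shear: A_b = π(1)²/4 = 0.7854 in². φR_n = 0.75 × 68 × 0.7854 × 15 × 1 = 600.8 kips.
Bearing (0.3125 in plate, F_u = 65 ksi): end bolts L_c = 1.625 − 1.125/2 = 1.0625, R_n = min(1.2×1.0625×0.3125×65, 2.4×1×0.3125×65) = 25.898 kips/bolt; interior L_c = 3.1875 − 1.125 = 2.0625, R_n = 48.75 kips/bolt. φR_n = 0.75 × (3×25.898 + 12×48.75) = 497.0 kips.
Block shear: shear path 2×[1.625+4×3.1875] = 2×14.375 in, A_gv = 8.9844, A_nv = 2×(14.375 − 4.5×1.1875)×0.3125 = 5.6445 in²; tension across gage: (6 − 2×1.1875)×0.3125 = 1.1328 in². R_n = min(0.6×65×5.6445, 0.6×50×8.9844) + 1.0×65×1.1328 = min(220.14, 269.53) + 73.632 = 293.77 kips. φR_n = 0.75 × 293.77 = 220.3 kips.
Governing: min(600.8, 497.0, 220.3) = 220.3 kips → block shear.

220.3 kips (block shear governs)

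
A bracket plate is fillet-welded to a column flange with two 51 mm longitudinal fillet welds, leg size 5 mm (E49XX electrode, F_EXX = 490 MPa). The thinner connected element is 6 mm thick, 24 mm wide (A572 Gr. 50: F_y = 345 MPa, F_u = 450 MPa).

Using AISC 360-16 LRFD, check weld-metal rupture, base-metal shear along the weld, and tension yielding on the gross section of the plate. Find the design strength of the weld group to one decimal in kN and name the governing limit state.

Weld metal: throat = 0.707×5 = 3.535 mm, L = 2×51 = 102 mm. φR_n = 0.75 × 0.6 × 490 × 3.535 × 102 = 79.5 kN.
Base metal shear (6 mm plate): yield φR_n = 1.0×0.6×345×6×102 = 126.7 kN; rupture φR_n = 0.75×0.6×450×6×102 = 123.9 kN; take 123.9 kN (rupture).
Tension yield (gross): A_g = 24×6 = 144 mm². φR_n = 0.90 × 345 × 144 = 44.7 kN.
Governing: min(79.5, 123.9, 44.7) = 44.7 kN → gross-section yield.

44.7 kN (gross-section yield governs)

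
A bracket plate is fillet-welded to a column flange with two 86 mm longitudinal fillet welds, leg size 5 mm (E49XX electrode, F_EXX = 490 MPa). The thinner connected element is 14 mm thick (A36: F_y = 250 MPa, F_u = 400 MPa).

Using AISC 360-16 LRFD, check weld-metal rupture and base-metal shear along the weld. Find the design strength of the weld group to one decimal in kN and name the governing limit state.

Weld metal: throat = 0.707×5 = 3.535 mm, L = 2×86 = 172 mm. φR_n = 0.75 × 0.6 × 490 × 3.535 × 172 = 134.1 kN.
Base metal shear (14 mm plate): yield φR_n = 1.0×0.6×250×14×172 = 361.2 kN; rupture φR_n = 0.75×0.6×400×14×172 = 433.4 kN; take 361.2 kN (yield).
Governing: min(134.1, 361.2) = 134.1 kN → weld metal.

134.1 kN (weld metal governs)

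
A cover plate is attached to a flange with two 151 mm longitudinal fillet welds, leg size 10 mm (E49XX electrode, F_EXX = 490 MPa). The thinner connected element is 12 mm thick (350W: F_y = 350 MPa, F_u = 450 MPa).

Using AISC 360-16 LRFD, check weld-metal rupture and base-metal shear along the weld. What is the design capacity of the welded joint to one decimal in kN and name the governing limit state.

470.8 kN (weld metal governs)

Weld metal: throat = 0.707×10 = 7.07 mm, L = 2×151 = 302 mm. φR_n = 0.75 × 0.6 × 490 × 7.07 × 302 = 470.8 kN.
Base metal shear (12 mm plate): yield φR_n = 1.0×0.6×350×12×302 = 761.0 kN; rupture φR_n = 0.75×0.6×450×12×302 = 733.9 kN; take 733.9 kN (rupture).
Governing: min(470.8, 733.9) = 470.8 kN → weld metal.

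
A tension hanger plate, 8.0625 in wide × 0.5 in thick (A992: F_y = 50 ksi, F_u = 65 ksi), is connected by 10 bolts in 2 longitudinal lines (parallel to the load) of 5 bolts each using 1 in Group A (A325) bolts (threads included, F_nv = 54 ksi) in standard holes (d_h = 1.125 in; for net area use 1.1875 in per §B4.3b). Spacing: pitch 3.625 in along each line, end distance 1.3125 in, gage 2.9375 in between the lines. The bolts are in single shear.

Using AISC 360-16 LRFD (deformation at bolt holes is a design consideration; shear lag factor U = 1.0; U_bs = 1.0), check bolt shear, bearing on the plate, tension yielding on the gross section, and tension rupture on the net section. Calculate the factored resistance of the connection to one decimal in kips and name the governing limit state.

138.6 kips (net-section rupture governs)

Bolt shear: A_b = π(1)²/4 = 0.7854 in². φR_n = 0.75 × 54 × 0.7854 × 10 × 1 = 318.1 kips.
Bearing (0.5 in plate, F_u = 65 ksi): end bolts L_c = 1.3125 − 1.125/2 = 0.75, R_n = min(1.2×0.75×0.5×65, 2.4×1×0.5×65) = 29.25 kips/bolt; interior L_c = 3.625 − 1.125 = 2.5, R_n = 78 kips/bolt. φR_n = 0.75 × (2×29.25 + 8×78) = 511.9 kips.
Tension yield (gross): A_g = 8.0625×0.5 = 4.0313 in². φR_n = 0.90 × 50 × 4.0313 = 181.4 kips.
Tension rupture (net): A_n = (8.0625 − 2×1.1875)×0.5 = 2.8438 in² (U = 1.0, A_e = A_n). φR_n = 0.75 × 65 × 2.8438 = 138.6 kips.
Governing: min(318.1, 511.9, 181.4, 138.6) = 138.6 kips → net-section rupture.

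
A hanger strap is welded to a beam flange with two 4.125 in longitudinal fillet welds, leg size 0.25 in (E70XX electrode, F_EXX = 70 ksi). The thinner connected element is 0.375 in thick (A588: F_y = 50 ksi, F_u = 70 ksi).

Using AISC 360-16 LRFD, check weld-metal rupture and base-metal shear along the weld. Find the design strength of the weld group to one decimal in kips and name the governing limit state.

Weld metal: throat = 0.707×0.25 = 0.17675 in, L = 2×4.125 = 8.25 in. φR_n = 0.75 × 0.6 × 70 × 0.17675 × 8.25 = 45.9 kips.
Base metal shear (0.375 in plate): yield φR_n = 1.0×0.6×50×0.375×8.25 = 92.8 kips; rupture φR_n = 0.75×0.6×70×0.375×8.25 = 97.5 kips; take 92.8 kips (yield).
Governing: min(45.9, 92.8) = 45.9 kips → weld metal.

45.9 kips (weld metal governs)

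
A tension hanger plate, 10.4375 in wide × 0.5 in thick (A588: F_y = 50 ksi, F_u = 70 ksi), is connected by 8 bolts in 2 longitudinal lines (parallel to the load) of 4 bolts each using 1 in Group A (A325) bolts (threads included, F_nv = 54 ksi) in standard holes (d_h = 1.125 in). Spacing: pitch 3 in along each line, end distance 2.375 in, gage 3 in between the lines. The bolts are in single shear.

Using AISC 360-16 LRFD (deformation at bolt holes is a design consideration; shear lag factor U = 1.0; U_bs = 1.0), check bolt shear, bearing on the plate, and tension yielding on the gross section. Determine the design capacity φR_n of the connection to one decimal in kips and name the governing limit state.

234.8 kips (gross-section yield governs)

Bolt shear: A_b = π(1)²/4 = 0.7854 in². φR_n = 0.75 × 54 × 0.7854 × 8 × 1 = 254.5 kips.
Bearing (0.5 in plate, F_u = 70 ksi): end bolts L_c = 2.375 − 1.125/2 = 1.8125, R_n = min(1.2×1.8125×0.5×70, 2.4×1×0.5×70) = 76.125 kips/bolt; interior L_c = 3 − 1.125 = 1.875, R_n = 78.75 kips/bolt. φR_n = 0.75 × (2×76.125 + 6×78.75) = 468.6 kips.
Tension yield (gross): A_g = 10.4375×0.5 = 5.2188 in². φR_n = 0.90 × 50 × 5.2188 = 234.8 kips.
Governing: min(254.5, 468.6, 234.8) = 234.8 kips → gross-section yield.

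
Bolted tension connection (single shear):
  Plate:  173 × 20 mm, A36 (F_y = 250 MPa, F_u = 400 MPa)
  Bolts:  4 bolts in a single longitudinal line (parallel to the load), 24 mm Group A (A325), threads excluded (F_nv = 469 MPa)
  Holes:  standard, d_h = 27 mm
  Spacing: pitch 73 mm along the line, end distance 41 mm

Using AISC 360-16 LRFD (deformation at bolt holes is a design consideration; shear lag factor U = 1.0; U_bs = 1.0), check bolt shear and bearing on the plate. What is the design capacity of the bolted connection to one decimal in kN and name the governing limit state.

636.5 kN (bolt shear governs)

Bolt shear: A_b = π(24)²/4 = 452.39 mm². φR_n = 0.75 × 469 × 452.39 × 4 × 1 = 636.5 kN.
Bearing (20 mm plate, F_u = 400 MPa): end bolts L_c = 41 − 27/2 = 27.5, R_n = min(1.2×27.5×20×400, 2.4×24×20×400) = 264 kN/bolt; interior L_c = 73 − 27 = 46, R_n = 441.6 kN/bolt. φR_n = 0.75 × (1×264 + 3×441.6) = 1191.6 kN.
Governing: min(636.5, 1191.6) = 636.5 kN → bolt shear.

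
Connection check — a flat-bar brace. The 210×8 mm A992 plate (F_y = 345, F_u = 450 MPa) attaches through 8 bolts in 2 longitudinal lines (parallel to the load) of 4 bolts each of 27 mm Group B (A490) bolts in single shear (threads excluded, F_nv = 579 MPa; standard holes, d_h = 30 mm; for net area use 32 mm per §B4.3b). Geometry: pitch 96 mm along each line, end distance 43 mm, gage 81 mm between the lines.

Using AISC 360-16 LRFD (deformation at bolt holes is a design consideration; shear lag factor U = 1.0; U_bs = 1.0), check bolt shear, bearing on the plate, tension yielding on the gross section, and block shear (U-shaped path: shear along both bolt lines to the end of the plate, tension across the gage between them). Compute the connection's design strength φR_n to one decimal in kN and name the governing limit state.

521.6 kN (gross-section yield governs)

Bolt shear: A_b = π(27)²/4 = 572.56 mm². φR_n = 0.75 × 579 × 572.56 × 8 × 1 = 1989.1 kN.
Bearing (8 mm plate, F_u = 450 MPa): end bolts L_c = 43 − 30/2 = 28, R_n = min(1.2×28×8×450, 2.4×27×8×450) = 120.96 kN/bolt; interior L_c = 96 − 30 = 66, R_n = 233.28 kN/bolt. φR_n = 0.75 × (2×120.96 + 6×233.28) = 1231.2 kN.
Tension yield (gross): A_g = 210×8 = 1680 mm². φR_n = 0.90 × 345 × 1680 = 521.6 kN.
Block shear: shear path 2×[43+3×96] = 2×331 mm, A_gv = 5296, A_nv = 2×(331 − 3.5×32)×8 = 3504 mm²; tension across gage: (81 − 1×32)×8 = 392 mm². R_n = min(0.6×450×3504, 0.6×345×5296) + 1.0×450×392 = min(946.08, 1096.3) + 176.4 = 1122.5 kN. φR_n = 0.75 × 1122.5 = 841.9 kN.
Governing: min(1989.1, 1231.2, 521.6, 841.9) = 521.6 kN → gross-section yield.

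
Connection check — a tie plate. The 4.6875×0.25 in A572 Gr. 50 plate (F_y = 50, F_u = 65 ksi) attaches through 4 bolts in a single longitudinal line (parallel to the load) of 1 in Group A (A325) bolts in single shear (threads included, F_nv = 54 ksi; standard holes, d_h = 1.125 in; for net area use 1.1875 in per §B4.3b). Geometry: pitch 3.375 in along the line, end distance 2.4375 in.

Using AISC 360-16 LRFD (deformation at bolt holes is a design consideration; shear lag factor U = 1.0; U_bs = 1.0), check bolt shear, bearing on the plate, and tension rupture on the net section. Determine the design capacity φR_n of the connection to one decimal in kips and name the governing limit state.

42.7 kips (net-section rupture governs)

Bolt shear: A_b = π(1)²/4 = 0.7854 in². φR_n = 0.75 × 54 × 0.7854 × 4 × 1 = 127.2 kips.
Bearing (0.25 in plate, F_u = 65 ksi): end bolts L_c = 2.4375 − 1.125/2 = 1.875, R_n = min(1.2×1.875×0.25×65, 2.4×1×0.25×65) = 36.563 kips/bolt; interior L_c = 3.375 − 1.125 = 2.25, R_n = 39 kips/bolt. φR_n = 0.75 × (1×36.563 + 3×39) = 115.2 kips.
Tension rupture (net): A_n = (4.6875 − 1×1.1875)×0.25 = 0.875 in² (U = 1.0, A_e = A_n). φR_n = 0.75 × 65 × 0.875 = 42.7 kips.
Governing: min(127.2, 115.2, 42.7) = 42.7 kips → net-section rupture.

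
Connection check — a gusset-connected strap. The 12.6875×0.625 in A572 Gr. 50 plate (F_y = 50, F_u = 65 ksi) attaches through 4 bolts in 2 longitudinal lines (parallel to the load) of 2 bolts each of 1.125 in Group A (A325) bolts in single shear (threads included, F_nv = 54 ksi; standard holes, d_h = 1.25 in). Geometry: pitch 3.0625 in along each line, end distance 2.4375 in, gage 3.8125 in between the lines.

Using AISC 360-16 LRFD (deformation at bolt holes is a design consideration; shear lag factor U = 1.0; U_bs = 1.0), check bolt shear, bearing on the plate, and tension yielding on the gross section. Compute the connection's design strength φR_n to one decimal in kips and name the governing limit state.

161.0 kips (bolt shear governs)

Bolt shear: A_b = π(1.125)²/4 = 0.99402 in². φR_n = 0.75 × 54 × 0.99402 × 4 × 1 = 161.0 kips.
Bearing (0.625 in plate, F_u = 65 ksi): end bolts L_c = 2.4375 − 1.25/2 = 1.8125, R_n = min(1.2×1.8125×0.625×65, 2.4×1.125×0.625×65) = 88.359 kips/bolt; interior L_c = 3.0625 − 1.25 = 1.8125, R_n = 88.359 kips/bolt. φR_n = 0.75 × (2×88.359 + 2×88.359) = 265.1 kips.
Tension yield (gross): A_g = 12.6875×0.625 = 7.9297 in². φR_n = 0.90 × 50 × 7.9297 = 356.8 kips.
Governing: min(161.0, 265.1, 356.8) = 161.0 kips → bolt shear.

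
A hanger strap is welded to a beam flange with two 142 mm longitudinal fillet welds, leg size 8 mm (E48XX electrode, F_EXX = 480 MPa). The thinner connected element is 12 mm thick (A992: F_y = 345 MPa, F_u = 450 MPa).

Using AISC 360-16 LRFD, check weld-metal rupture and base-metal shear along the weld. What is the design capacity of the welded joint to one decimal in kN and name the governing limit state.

Weld metal: throat = 0.707×8 = 5.656 mm, L = 2×142 = 284 mm. φR_n = 0.75 × 0.6 × 480 × 5.656 × 284 = 347.0 kN.
Base metal shear (12 mm plate): yield φR_n = 1.0×0.6×345×12×284 = 705.5 kN; rupture φR_n = 0.75×0.6×450×12×284 = 690.1 kN; take 690.1 kN (rupture).
Governing: min(347.0, 690.1) = 347.0 kN → weld metal.

347.0 kN (weld metal governs)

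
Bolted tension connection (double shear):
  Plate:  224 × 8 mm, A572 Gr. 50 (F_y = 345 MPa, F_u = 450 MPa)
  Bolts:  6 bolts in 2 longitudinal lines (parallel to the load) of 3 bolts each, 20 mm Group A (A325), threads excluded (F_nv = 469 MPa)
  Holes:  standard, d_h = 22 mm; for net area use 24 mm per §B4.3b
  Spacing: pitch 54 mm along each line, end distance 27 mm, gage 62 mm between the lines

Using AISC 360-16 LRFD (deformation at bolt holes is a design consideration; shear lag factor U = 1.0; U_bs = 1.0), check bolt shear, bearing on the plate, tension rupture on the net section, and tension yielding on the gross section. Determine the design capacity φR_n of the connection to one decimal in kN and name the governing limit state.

475.2 kN (net-section rupture governs)

Bolt shear: A_b = π(20)²/4 = 314.16 mm². φR_n = 0.75 × 469 × 314.16 × 6 × 2 = 1326.1 kN.
Bearing (8 mm plate, F_u = 450 MPa): end bolts L_c = 27 − 22/2 = 16, R_n = min(1.2×16×8×450, 2.4×20×8×450) = 69.12 kN/bolt; interior L_c = 54 − 22 = 32, R_n = 138.24 kN/bolt. φR_n = 0.75 × (2×69.12 + 4×138.24) = 518.4 kN.
Tension rupture (net): A_n = (224 − 2×24)×8 = 1408 mm² (U = 1.0, A_e = A_n). φR_n = 0.75 × 450 × 1408 = 475.2 kN.
Tension yield (gross): A_g = 224×8 = 1792 mm². φR_n = 0.90 × 345 × 1792 = 556.4 kN.
Governing: min(1326.1, 518.4, 475.2, 556.4) = 475.2 kN → net-section rupture.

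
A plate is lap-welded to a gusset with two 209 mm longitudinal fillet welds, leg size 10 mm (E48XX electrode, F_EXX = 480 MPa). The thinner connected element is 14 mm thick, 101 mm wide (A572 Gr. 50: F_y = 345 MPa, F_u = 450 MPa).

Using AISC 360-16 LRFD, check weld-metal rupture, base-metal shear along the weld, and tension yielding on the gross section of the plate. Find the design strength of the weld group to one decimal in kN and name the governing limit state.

439.0 kN (gross-section yield governs)

Weld metal: throat = 0.707×10 = 7.07 mm, L = 2×209 = 418 mm. φR_n = 0.75 × 0.6 × 480 × 7.07 × 418 = 638.3 kN.
Base metal shear (14 mm plate): yield φR_n = 1.0×0.6×345×14×418 = 1211.4 kN; rupture φR_n = 0.75×0.6×450×14×418 = 1185.0 kN; take 1185.0 kN (rupture).
Tension yield (gross): A_g = 101×14 = 1414 mm². φR_n = 0.90 × 345 × 1414 = 439.0 kN.
Governing: min(638.3, 1185.0, 439.0) = 439.0 kN → gross-section yield.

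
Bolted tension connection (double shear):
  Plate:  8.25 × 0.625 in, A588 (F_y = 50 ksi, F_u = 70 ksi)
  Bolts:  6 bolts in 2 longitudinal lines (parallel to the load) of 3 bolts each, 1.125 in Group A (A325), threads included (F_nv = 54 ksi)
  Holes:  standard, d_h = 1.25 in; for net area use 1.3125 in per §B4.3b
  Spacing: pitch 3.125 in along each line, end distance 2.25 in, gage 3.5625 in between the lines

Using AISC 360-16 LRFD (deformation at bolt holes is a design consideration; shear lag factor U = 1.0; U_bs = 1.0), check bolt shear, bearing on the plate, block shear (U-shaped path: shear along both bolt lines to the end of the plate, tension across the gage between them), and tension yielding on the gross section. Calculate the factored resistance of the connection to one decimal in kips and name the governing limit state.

Bolt shear: A_b = π(1.125)²/4 = 0.99402 in². φR_n = 0.75 × 54 × 0.99402 × 6 × 2 = 483.1 kips.
Bearing (0.625 in plate, F_u = 70 ksi): end bolts L_c = 2.25 − 1.25/2 = 1.625, R_n = min(1.2×1.625×0.625×70, 2.4×1.125×0.625×70) = 85.313 kips/bolt; interior L_c = 3.125 − 1.25 = 1.875, R_n = 98.438 kips/bolt. φR_n = 0.75 × (2×85.313 + 4×98.438) = 423.3 kips.
Block shear: shear path 2×[2.25+2×3.125] = 2×8.5 in, A_gv = 10.625, A_nv = 2×(8.5 − 2.5×1.3125)×0.625 = 6.5234 in²; tension across gage: (3.5625 − 1×1.3125)×0.625 = 1.4063 in². R_n = min(0.6×70×6.5234, 0.6×50×10.625) + 1.0×70×1.4063 = min(273.98, 318.75) + 98.441 = 372.42 kips. φR_n = 0.75 × 372.42 = 279.3 kips.
Tension yield (gross): A_g = 8.25×0.625 = 5.1563 in². φR_n = 0.90 × 50 × 5.1563 = 232.0 kips.
Governing: min(483.1, 423.3, 279.3, 232.0) = 232.0 kips → gross-section yield.

232.0 kips (gross-section yield governs)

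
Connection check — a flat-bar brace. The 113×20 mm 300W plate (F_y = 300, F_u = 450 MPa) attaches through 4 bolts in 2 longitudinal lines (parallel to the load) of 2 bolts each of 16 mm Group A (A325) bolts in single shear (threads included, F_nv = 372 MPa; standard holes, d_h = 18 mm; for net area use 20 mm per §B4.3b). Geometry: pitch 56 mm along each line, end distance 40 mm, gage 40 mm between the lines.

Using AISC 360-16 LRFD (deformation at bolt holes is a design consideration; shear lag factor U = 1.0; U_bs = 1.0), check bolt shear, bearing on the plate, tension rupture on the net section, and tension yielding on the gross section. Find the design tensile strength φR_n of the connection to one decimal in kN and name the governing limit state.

224.4 kN (bolt shear governs)

Bolt shear: A_b = π(16)²/4 = 201.06 mm². φR_n = 0.75 × 372 × 201.06 × 4 × 1 = 224.4 kN.
Bearing (20 mm plate, F_u = 450 MPa): end bolts L_c = 40 − 18/2 = 31, R_n = min(1.2×31×20×450, 2.4×16×20×450) = 334.8 kN/bolt; interior L_c = 56 − 18 = 38, R_n = 345.6 kN/bolt. φR_n = 0.75 × (2×334.8 + 2×345.6) = 1020.6 kN.
Tension rupture (net): A_n = (113 − 2×20)×20 = 1460 mm² (U = 1.0, A_e = A_n). φR_n = 0.75 × 450 × 1460 = 492.8 kN.
Tension yield (gross): A_g = 113×20 = 2260 mm². φR_n = 0.90 × 300 × 2260 = 610.2 kN.
Governing: min(224.4, 1020.6, 492.8, 610.2) = 224.4 kN → bolt shear.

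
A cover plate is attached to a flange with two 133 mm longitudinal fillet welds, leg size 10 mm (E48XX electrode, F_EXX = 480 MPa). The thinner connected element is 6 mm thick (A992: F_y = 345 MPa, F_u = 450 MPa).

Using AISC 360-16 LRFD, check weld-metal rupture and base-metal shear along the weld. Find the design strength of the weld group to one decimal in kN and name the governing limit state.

Weld metal: throat = 0.707×10 = 7.07 mm, L = 2×133 = 266 mm. φR_n = 0.75 × 0.6 × 480 × 7.07 × 266 = 406.2 kN.
Base metal shear (6 mm plate): yield φR_n = 1.0×0.6×345×6×266 = 330.4 kN; rupture φR_n = 0.75×0.6×450×6×266 = 323.2 kN; take 323.2 kN (rupture).
Governing: min(406.2, 323.2) = 323.2 kN → base-metal shear.

323.2 kN (base-metal shear governs)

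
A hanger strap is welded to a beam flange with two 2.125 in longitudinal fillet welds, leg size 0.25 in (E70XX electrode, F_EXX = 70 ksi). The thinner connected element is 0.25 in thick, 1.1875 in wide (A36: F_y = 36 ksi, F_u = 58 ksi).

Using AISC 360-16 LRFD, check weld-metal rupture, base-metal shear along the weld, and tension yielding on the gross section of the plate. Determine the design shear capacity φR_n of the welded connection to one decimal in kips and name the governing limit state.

Weld metal: throat = 0.707×0.25 = 0.17675 in, L = 2×2.125 = 4.25 in. φR_n = 0.75 × 0.6 × 70 × 0.17675 × 4.25 = 23.7 kips.
Base metal shear (0.25 in plate): yield φR_n = 1.0×0.6×36×0.25×4.25 = 23.0 kips; rupture φR_n = 0.75×0.6×58×0.25×4.25 = 27.7 kips; take 23.0 kips (yield).
Tension yield (gross): A_g = 1.1875×0.25 = 0.29688 in². φR_n = 0.90 × 36 × 0.29688 = 9.6 kips.
Governing: min(23.7, 23.0, 9.6) = 9.6 kips → gross-section yield.

9.6 kips (gross-section yield governs)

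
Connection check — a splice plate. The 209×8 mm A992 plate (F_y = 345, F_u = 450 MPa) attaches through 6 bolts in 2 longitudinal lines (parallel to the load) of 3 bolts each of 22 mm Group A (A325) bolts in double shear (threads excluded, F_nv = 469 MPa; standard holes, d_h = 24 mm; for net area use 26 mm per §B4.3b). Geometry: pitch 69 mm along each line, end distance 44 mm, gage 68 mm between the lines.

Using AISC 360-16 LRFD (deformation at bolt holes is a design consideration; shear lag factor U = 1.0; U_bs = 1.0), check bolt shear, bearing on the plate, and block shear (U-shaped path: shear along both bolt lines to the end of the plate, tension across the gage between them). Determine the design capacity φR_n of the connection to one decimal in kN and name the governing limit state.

492.5 kN (block shear governs)

Bolt shear: A_b = π(22)²/4 = 380.13 mm². φR_n = 0.75 × 469 × 380.13 × 6 × 2 = 1604.5 kN.
Bearing (8 mm plate, F_u = 450 MPa): end bolts L_c = 44 − 24/2 = 32, R_n = min(1.2×32×8×450, 2.4×22×8×450) = 138.24 kN/bolt; interior L_c = 69 − 24 = 45, R_n = 190.08 kN/bolt. φR_n = 0.75 × (2×138.24 + 4×190.08) = 777.6 kN.
Block shear: shear path 2×[44+2×69] = 2×182 mm, A_gv = 2912, A_nv = 2×(182 − 2.5×26)×8 = 1872 mm²; tension across gage: (68 − 1×26)×8 = 336 mm². R_n = min(0.6×450×1872, 0.6×345×2912) + 1.0×450×336 = min(505.44, 602.78) + 151.2 = 656.64 kN. φR_n = 0.75 × 656.64 = 492.5 kN.
Governing: min(1604.5, 777.6, 492.5) = 492.5 kN → block shear.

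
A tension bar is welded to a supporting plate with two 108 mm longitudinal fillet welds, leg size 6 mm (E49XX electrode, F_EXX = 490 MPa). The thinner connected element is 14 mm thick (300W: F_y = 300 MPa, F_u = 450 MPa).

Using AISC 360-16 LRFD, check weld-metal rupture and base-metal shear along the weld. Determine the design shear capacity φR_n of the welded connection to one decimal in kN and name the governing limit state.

Weld metal: throat = 0.707×6 = 4.242 mm, L = 2×108 = 216 mm. φR_n = 0.75 × 0.6 × 490 × 4.242 × 216 = 202.0 kN.
Base metal shear (14 mm plate): yield φR_n = 1.0×0.6×300×14×216 = 544.3 kN; rupture φR_n = 0.75×0.6×450×14×216 = 612.4 kN; take 544.3 kN (yield).
Governing: min(202.0, 544.3) = 202.0 kN → weld metal.

202.0 kN (weld metal governs)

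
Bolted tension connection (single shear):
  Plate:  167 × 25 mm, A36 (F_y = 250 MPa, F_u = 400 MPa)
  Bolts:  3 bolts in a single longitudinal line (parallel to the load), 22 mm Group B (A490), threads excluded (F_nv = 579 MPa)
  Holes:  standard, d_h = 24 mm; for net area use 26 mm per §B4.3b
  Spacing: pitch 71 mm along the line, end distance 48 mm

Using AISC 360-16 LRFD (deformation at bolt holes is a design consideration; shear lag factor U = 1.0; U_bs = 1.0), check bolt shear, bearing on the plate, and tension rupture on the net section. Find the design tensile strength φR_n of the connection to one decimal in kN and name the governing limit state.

Bolt shear: A_b = π(22)²/4 = 380.13 mm². φR_n = 0.75 × 579 × 380.13 × 3 × 1 = 495.2 kN.
Bearing (25 mm plate, F_u = 400 MPa): end bolts L_c = 48 − 24/2 = 36, R_n = min(1.2×36×25×400, 2.4×22×25×400) = 432 kN/bolt; interior L_c = 71 − 24 = 47, R_n = 528 kN/bolt. φR_n = 0.75 × (1×432 + 2×528) = 1116.0 kN.
Tension rupture (net): A_n = (167 − 1×26)×25 = 3525 mm² (U = 1.0, A_e = A_n). φR_n = 0.75 × 400 × 3525 = 1057.5 kN.
Governing: min(495.2, 1116.0, 1057.5) = 495.2 kN → bolt shear.

495.2 kN (bolt shear governs)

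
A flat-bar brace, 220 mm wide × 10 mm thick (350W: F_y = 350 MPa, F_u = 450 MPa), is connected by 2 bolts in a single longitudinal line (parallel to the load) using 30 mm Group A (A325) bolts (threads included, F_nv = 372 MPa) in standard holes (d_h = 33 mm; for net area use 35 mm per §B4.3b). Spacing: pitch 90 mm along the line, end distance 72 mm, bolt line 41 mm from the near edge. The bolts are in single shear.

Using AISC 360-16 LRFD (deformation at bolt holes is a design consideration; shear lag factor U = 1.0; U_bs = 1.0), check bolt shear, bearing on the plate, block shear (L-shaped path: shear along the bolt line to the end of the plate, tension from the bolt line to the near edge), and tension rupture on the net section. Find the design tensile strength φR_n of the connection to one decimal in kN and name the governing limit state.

Bolt shear: A_b = π(30)²/4 = 706.86 mm². φR_n = 0.75 × 372 × 706.86 × 2 × 1 = 394.4 kN.
Bearing (10 mm plate, F_u = 450 MPa): end bolts L_c = 72 − 33/2 = 55.5, R_n = min(1.2×55.5×10×450, 2.4×30×10×450) = 299.7 kN/bolt; interior L_c = 90 − 33 = 57, R_n = 307.8 kN/bolt. φR_n = 0.75 × (1×299.7 + 1×307.8) = 455.6 kN.
Block shear: shear path 1×[72+1×90] = 1×162 mm, A_gv = 1620, A_nv = 1×(162 − 1.5×35)×10 = 1095 mm²; tension to near edge: (41 − 0.5×35)×10 = 235 mm². R_n = min(0.6×450×1095, 0.6×350×1620) + 1.0×450×235 = min(295.65, 340.2) + 105.75 = 401.4 kN. φR_n = 0.75 × 401.4 = 301.1 kN.
Tension rupture (net): A_n = (220 − 1×35)×10 = 1850 mm² (U = 1.0, A_e = A_n). φR_n = 0.75 × 450 × 1850 = 624.4 kN.
Governing: min(394.4, 455.6, 301.1, 624.4) = 301.1 kN → block shear.

301.1 kN (block shear governs)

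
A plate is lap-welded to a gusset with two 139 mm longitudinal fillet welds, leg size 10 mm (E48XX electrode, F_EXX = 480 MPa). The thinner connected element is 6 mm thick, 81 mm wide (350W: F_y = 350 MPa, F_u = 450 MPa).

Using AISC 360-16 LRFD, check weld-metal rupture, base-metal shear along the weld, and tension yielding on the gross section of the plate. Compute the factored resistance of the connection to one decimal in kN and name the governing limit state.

153.1 kN (gross-section yield governs)

Weld metal: throat = 0.707×10 = 7.07 mm, L = 2×139 = 278 mm. φR_n = 0.75 × 0.6 × 480 × 7.07 × 278 = 424.5 kN.
Base metal shear (6 mm plate): yield φR_n = 1.0×0.6×350×6×278 = 350.3 kN; rupture φR_n = 0.75×0.6×450×6×278 = 337.8 kN; take 337.8 kN (rupture).
Tension yield (gross): A_g = 81×6 = 486 mm². φR_n = 0.90 × 350 × 486 = 153.1 kN.
Governing: min(424.5, 337.8, 153.1) = 153.1 kN → gross-section yield.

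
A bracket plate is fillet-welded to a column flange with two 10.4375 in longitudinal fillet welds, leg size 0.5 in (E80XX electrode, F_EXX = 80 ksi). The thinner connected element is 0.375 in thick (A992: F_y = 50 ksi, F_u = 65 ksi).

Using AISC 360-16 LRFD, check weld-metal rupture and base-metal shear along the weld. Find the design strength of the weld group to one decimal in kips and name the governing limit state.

Weld metal: throat = 0.707×0.5 = 0.3535 in, L = 2×10.4375 = 20.875 in. φR_n = 0.75 × 0.6 × 80 × 0.3535 × 20.875 = 265.7 kips.
Base metal shear (0.375 in plate): yield φR_n = 1.0×0.6×50×0.375×20.875 = 234.8 kips; rupture φR_n = 0.75×0.6×65×0.375×20.875 = 229.0 kips; take 229.0 kips (rupture).
Governing: min(265.7, 229.0) = 229.0 kips → base-metal shear.

229.0 kips (base-metal shear governs)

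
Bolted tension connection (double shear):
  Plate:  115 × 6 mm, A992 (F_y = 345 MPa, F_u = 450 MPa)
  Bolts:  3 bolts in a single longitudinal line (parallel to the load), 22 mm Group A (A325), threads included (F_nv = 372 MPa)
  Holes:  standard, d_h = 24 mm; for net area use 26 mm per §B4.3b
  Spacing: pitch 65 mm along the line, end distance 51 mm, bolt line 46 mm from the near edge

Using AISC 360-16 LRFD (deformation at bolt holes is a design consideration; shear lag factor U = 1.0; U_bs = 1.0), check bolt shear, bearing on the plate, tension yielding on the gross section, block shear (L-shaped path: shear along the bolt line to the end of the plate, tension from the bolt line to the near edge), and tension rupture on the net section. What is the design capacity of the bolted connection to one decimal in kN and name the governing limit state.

180.2 kN (net-section rupture governs)

Bolt shear: A_b = π(22)²/4 = 380.13 mm². φR_n = 0.75 × 372 × 380.13 × 3 × 2 = 636.3 kN.
Bearing (6 mm plate, F_u = 450 MPa): end bolts L_c = 51 − 24/2 = 39, R_n = min(1.2×39×6×450, 2.4×22×6×450) = 126.36 kN/bolt; interior L_c = 65 − 24 = 41, R_n = 132.84 kN/bolt. φR_n = 0.75 × (1×126.36 + 2×132.84) = 294.0 kN.
Tension yield (gross): A_g = 115×6 = 690 mm². φR_n = 0.90 × 345 × 690 = 214.2 kN.
Block shear: shear path 1×[51+2×65] = 1×181 mm, A_gv = 1086, A_nv = 1×(181 − 2.5×26)×6 = 696 mm²; tension to near edge: (46 − 0.5×26)×6 = 198 mm². R_n = min(0.6×450×696, 0.6×345×1086) + 1.0×450×198 = min(187.92, 224.8) + 89.1 = 277.02 kN. φR_n = 0.75 × 277.02 = 207.8 kN.
Tension rupture (net): A_n = (115 − 1×26)×6 = 534 mm² (U = 1.0, A_e = A_n). φR_n = 0.75 × 450 × 534 = 180.2 kN.
Governing: min(636.3, 294.0, 214.2, 207.8, 180.2) = 180.2 kN → net-section rupture.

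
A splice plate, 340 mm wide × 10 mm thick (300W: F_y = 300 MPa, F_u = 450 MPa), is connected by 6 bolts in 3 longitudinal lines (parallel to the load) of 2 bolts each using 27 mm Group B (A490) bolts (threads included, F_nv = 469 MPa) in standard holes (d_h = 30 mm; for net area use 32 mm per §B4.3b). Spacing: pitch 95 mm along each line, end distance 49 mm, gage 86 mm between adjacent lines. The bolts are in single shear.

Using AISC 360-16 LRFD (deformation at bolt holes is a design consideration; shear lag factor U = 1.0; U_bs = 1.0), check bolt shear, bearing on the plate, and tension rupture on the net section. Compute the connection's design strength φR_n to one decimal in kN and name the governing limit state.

823.5 kN (net-section rupture governs)

Bolt shear: A_b = π(27)²/4 = 572.56 mm². φR_n = 0.75 × 469 × 572.56 × 6 × 1 = 1208.4 kN.
Bearing (10 mm plate, F_u = 450 MPa): end bolts L_c = 49 − 30/2 = 34, R_n = min(1.2×34×10×450, 2.4×27×10×450) = 183.6 kN/bolt; interior L_c = 95 − 30 = 65, R_n = 291.6 kN/bolt. φR_n = 0.75 × (3×183.6 + 3×291.6) = 1069.2 kN.
Tension rupture (net): A_n = (340 − 3×32)×10 = 2440 mm² (U = 1.0, A_e = A_n). φR_n = 0.75 × 450 × 2440 = 823.5 kN.
Governing: min(1208.4, 1069.2, 823.5) = 823.5 kN → net-section rupture.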